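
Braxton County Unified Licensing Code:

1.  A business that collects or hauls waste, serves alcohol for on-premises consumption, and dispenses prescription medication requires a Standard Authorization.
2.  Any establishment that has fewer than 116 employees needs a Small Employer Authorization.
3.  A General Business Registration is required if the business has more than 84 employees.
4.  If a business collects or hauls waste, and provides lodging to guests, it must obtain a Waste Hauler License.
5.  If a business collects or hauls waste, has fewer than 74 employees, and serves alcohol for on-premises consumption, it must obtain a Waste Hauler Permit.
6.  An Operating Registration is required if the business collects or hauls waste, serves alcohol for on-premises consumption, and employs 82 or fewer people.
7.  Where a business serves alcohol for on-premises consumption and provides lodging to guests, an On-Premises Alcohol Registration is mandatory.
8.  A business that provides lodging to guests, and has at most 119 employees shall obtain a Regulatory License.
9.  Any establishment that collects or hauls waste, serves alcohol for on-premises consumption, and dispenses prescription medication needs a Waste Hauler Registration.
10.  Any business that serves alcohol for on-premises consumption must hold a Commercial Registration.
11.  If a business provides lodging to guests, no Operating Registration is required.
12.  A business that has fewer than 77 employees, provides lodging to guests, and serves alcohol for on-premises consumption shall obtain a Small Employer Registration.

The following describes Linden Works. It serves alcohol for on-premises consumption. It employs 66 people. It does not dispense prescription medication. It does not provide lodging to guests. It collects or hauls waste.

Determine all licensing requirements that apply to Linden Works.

Commercial Registration, Operating Registration, Small Employer Authorization, Waste Hauler Permit

1. collects or hauls waste; serves alcohol for on-premises consumption; does not dispense prescription medication → Standard Authorization not required.
2. employees 66 < 116 → Small Employer Authorization required.
3. employees 66 ≤ 84 → General Business Registration not required.
4. collects or hauls waste; does not provide lodging to guests → Waste Hauler License not required.
5. collects or hauls waste; employees 66 < 74; serves alcohol for on-premises consumption → Waste Hauler Permit required.
6. collects or hauls waste; serves alcohol for on-premises consumption; employees 66 ≤ 82 → Operating Registration required.
7. serves alcohol for on-premises consumption; does not provide lodging to guests → On-Premises Alcohol Registration not required.
8. does not provide lodging to guests; employees 66 ≤ 119 → Regulatory License not required.
9. collects or hauls waste; serves alcohol for on-premises consumption; does not dispense prescription medication → Waste Hauler Registration not required.
10. serves alcohol for on-premises consumption → Commercial Registration required.
11. does not provide lodging to guests → Operating Registration exemption does not apply.
12. employees 66 < 77; does not provide lodging to guests; serves alcohol for on-premises consumption → Small Employer Registration not required.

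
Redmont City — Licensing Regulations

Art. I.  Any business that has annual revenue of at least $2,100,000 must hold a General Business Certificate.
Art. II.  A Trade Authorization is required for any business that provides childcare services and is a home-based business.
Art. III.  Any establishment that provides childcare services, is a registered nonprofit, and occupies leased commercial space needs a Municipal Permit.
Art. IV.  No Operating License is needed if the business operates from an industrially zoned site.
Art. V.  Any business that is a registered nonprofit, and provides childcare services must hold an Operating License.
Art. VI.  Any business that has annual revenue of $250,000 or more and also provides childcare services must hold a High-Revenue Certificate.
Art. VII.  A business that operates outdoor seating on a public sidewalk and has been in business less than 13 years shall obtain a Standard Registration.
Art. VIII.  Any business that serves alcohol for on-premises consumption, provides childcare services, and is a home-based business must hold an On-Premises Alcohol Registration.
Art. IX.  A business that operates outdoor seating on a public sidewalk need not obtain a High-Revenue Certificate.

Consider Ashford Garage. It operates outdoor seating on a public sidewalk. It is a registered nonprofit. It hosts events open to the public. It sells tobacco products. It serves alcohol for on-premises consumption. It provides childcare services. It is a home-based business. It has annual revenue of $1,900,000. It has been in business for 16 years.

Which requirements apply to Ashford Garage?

On-Premises Alcohol Registration, Operating License, Trade Authorization

Art. I. revenue $1,900,000 < $2,100,000 → General Business Certificate not required.
Art. II. provides childcare services; is a home-based business → Trade Authorization required.
Art. III. provides childcare services; is a registered nonprofit; is a home-based business (not: occupies leased commercial space) → Municipal Permit not required.
Art. IV. is a home-based business (not: operates from an industrially zoned site) → Operating License exemption does not apply.
Art. V. is a registered nonprofit; provides childcare services → Operating License required.
Art. VI. revenue $1,900,000 ≥ $250,000; provides childcare services → High-Revenue Certificate required.
Art. VII. operates outdoor seating on a public sidewalk; years in business 16 ≥ 13 → Standard Registration not required.
Art. VIII. serves alcohol for on-premises consumption; provides childcare services; is a home-based business → On-Premises Alcohol Registration required.
Art. IX. operates outdoor seating on a public sidewalk → exempt from High-Revenue Certificate.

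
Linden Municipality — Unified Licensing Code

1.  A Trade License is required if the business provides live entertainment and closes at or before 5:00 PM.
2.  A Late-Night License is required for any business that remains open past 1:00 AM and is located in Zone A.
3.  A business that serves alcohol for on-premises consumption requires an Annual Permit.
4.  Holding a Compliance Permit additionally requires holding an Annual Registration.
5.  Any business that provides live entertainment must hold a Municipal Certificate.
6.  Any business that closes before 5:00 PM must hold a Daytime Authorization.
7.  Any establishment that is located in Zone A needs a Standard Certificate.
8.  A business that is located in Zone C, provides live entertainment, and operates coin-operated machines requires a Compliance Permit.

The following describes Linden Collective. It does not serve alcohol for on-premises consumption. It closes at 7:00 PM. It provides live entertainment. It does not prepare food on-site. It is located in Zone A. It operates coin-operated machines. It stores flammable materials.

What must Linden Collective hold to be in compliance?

Municipal Certificate, Standard Certificate

1. provides live entertainment; closes 7:00 PM, after 5:00 PM → Trade License not required.
2. closes 7:00 PM, at/before 1:00 AM; is located in Zone A → Late-Night License not required.
3. does not serve alcohol for on-premises consumption → Annual Permit not required.
4. Compliance Permit is not required → no effect.
5. provides live entertainment → Municipal Certificate required.
6. closes 7:00 PM, after 5:00 PM → Daytime Authorization not required.
7. is located in Zone A → Standard Certificate required.
8. is located in Zone A (not: is located in Zone C); provides live entertainment; operates coin-operated machines → Compliance Permit not required.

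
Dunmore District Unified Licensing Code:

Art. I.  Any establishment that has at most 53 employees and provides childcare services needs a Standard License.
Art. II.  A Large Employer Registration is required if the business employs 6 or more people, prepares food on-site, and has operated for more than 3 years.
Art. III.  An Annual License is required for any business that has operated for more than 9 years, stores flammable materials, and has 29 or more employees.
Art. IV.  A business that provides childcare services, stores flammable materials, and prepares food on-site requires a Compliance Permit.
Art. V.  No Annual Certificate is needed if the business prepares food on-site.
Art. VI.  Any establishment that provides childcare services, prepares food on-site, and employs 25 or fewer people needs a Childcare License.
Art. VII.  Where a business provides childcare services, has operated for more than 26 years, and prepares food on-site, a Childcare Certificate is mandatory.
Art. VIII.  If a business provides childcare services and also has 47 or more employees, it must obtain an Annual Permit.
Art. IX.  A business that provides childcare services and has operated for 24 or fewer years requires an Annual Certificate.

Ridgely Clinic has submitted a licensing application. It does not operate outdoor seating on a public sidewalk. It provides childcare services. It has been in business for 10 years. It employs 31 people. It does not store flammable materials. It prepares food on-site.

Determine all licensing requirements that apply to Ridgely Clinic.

Art. I. employees 31 ≤ 53; provides childcare services → Standard License required.
Art. II. employees 31 ≥ 6; prepares food on-site; years in business 10 > 3 → Large Employer Registration required.
Art. III. years in business 10 > 9; does not store flammable materials; employees 31 ≥ 29 → Annual License not required.
Art. IV. provides childcare services; does not store flammable materials; prepares food on-site → Compliance Permit not required.
Art. V. prepares food on-site → exempt from Annual Certificate.
Art. VI. provides childcare services; prepares food on-site; employees 31 > 25 → Childcare License not required.
Art. VII. provides childcare services; years in business 10 ≤ 26; prepares food on-site → Childcare Certificate not required.
Art. VIII. provides childcare services; employees 31 < 47 → Annual Permit not required.
Art. IX. provides childcare services; years in business 10 ≤ 24 → Annual Certificate required.

Large Employer Registration, Standard License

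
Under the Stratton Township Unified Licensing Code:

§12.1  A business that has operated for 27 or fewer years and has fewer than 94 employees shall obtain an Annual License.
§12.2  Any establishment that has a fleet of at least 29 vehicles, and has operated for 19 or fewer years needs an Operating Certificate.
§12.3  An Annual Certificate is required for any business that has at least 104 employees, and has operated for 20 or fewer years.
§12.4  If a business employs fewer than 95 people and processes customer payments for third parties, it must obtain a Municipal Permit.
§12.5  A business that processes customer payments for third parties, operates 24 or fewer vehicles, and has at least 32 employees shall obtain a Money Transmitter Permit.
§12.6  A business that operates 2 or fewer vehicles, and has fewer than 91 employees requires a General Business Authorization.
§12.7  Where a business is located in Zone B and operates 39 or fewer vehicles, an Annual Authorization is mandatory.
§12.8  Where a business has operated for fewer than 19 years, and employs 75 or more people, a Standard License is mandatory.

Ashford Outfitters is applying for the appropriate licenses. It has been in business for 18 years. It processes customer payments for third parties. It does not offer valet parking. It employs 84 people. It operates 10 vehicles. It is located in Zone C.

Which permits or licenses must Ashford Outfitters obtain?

§12.1 years in business 18 ≤ 27; employees 84 < 94 → Annual License required.
§12.2 vehicles 10 < 29; years in business 18 ≤ 19 → Operating Certificate not required.
§12.3 employees 84 < 104; years in business 18 ≤ 20 → Annual Certificate not required.
§12.4 employees 84 < 95; processes customer payments for third parties → Municipal Permit required.
§12.5 processes customer payments for third parties; vehicles 10 ≤ 24; employees 84 ≥ 32 → Money Transmitter Permit required.
§12.6 vehicles 10 > 2; employees 84 < 91 → General Business Authorization not required.
§12.7 is located in Zone C (not: is located in Zone B); vehicles 10 ≤ 39 → Annual Authorization not required.
§12.8 years in business 18 < 19; employees 84 ≥ 75 → Standard License required.

Annual License, Money Transmitter Permit, Municipal Permit, Standard License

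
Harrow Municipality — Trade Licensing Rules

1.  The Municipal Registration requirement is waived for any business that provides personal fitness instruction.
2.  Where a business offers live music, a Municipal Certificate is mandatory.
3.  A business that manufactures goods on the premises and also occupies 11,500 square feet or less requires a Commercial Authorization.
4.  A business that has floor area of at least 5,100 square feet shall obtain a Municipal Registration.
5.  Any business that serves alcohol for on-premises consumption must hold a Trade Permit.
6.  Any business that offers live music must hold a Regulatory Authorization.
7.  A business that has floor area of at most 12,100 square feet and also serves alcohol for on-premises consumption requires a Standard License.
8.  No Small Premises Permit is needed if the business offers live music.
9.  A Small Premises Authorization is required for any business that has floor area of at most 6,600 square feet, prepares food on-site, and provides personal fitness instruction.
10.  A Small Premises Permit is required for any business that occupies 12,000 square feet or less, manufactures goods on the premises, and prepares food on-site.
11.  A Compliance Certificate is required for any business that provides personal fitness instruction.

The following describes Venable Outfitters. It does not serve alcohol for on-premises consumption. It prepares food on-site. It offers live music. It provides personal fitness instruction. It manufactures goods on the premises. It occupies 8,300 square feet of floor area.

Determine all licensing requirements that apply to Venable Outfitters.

Commercial Authorization, Compliance Certificate, Municipal Certificate, Regulatory Authorization

1. provides personal fitness instruction → exempt from Municipal Registration.
2. offers live music → Municipal Certificate required.
3. manufactures goods on the premises; floor area 8,300 square feet ≤ 11,500 square feet → Commercial Authorization required.
4. floor area 8,300 square feet ≥ 5,100 square feet → Municipal Registration required.
5. does not serve alcohol for on-premises consumption → Trade Permit not required.
6. offers live music → Regulatory Authorization required.
7. floor area 8,300 square feet ≤ 12,100 square feet; does not serve alcohol for on-premises consumption → Standard License not required.
8. offers live music → exempt from Small Premises Permit.
9. floor area 8,300 square feet > 6,600 square feet; prepares food on-site; provides personal fitness instruction → Small Premises Authorization not required.
10. floor area 8,300 square feet ≤ 12,000 square feet; manufactures goods on the premises; prepares food on-site → Small Premises Permit required.
11. provides personal fitness instruction → Compliance Certificate required.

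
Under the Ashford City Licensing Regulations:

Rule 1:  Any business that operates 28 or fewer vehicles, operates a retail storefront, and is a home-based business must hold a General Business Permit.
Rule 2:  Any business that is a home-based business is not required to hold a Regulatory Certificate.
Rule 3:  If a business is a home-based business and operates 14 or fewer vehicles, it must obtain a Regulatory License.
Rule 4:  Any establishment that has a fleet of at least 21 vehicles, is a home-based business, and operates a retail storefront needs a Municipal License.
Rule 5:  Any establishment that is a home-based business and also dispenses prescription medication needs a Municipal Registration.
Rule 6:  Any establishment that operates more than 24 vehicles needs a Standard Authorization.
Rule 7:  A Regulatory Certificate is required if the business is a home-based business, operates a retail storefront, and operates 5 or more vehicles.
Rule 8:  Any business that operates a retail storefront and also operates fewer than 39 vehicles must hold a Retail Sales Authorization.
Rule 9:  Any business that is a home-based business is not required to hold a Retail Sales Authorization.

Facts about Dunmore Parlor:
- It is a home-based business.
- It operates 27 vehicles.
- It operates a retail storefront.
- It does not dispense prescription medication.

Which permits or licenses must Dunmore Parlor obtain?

General Business Permit, Municipal License, Standard Authorization

Rule 1: vehicles 27 ≤ 28; operates a retail storefront; is a home-based business → General Business Permit required.
Rule 2: is a home-based business → exempt from Regulatory Certificate.
Rule 3: is a home-based business; vehicles 27 > 14 → Regulatory License not required.
Rule 4: vehicles 27 ≥ 21; is a home-based business; operates a retail storefront → Municipal License required.
Rule 5: is a home-based business; does not dispense prescription medication → Municipal Registration not required.
Rule 6: vehicles 27 > 24 → Standard Authorization required.
Rule 7: is a home-based business; operates a retail storefront; vehicles 27 ≥ 5 → Regulatory Certificate required.
Rule 8: operates a retail storefront; vehicles 27 < 39 → Retail Sales Authorization required.
Rule 9: is a home-based business → exempt from Retail Sales Authorization.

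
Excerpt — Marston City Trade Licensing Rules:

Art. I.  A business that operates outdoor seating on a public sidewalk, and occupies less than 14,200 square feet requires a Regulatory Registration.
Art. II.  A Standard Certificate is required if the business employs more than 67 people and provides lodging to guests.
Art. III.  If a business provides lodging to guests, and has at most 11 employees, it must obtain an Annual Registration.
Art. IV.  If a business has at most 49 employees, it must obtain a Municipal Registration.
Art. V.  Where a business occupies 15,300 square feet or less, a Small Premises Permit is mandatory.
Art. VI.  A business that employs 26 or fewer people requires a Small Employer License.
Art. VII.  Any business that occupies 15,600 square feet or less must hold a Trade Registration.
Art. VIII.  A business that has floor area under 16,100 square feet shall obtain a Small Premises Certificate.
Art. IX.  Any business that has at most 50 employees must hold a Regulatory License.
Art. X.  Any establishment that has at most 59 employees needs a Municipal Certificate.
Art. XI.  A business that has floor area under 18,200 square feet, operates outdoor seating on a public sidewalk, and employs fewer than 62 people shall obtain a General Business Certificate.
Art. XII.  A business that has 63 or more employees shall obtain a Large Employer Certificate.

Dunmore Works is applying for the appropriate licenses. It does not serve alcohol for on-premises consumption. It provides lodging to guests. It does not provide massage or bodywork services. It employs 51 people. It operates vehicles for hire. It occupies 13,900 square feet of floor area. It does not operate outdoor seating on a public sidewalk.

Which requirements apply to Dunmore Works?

Art. I. does not operate outdoor seating on a public sidewalk; floor area 13,900 square feet < 14,200 square feet → Regulatory Registration not required.
Art. II. employees 51 ≤ 67; provides lodging to guests → Standard Certificate not required.
Art. III. provides lodging to guests; employees 51 > 11 → Annual Registration not required.
Art. IV. employees 51 > 49 → Municipal Registration not required.
Art. V. floor area 13,900 square feet ≤ 15,300 square feet → Small Premises Permit required.
Art. VI. employees 51 > 26 → Small Employer License not required.
Art. VII. floor area 13,900 square feet ≤ 15,600 square feet → Trade Registration required.
Art. VIII. floor area 13,900 square feet < 16,100 square feet → Small Premises Certificate required.
Art. IX. employees 51 > 50 → Regulatory License not required.
Art. X. employees 51 ≤ 59 → Municipal Certificate required.
Art. XI. floor area 13,900 square feet < 18,200 square feet; does not operate outdoor seating on a public sidewalk; employees 51 < 62 → General Business Certificate not required.
Art. XII. employees 51 < 63 → Large Employer Certificate not required.

Municipal Certificate, Small Premises Certificate, Small Premises Permit, Trade Registration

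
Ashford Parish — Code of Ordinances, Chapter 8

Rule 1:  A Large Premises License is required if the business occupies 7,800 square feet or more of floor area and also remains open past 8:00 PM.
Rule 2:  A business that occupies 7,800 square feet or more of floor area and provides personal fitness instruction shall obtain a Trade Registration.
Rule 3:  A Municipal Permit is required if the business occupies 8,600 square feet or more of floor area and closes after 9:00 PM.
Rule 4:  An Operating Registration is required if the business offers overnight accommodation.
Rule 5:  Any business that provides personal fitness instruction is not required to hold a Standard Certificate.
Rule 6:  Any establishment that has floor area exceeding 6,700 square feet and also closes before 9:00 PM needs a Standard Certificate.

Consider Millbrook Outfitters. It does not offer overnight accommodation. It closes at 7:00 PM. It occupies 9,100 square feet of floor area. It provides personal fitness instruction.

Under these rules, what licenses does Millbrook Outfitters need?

Trade Registration

Rule 1: floor area 9,100 square feet ≥ 7,800 square feet; closes 7:00 PM, at/before 8:00 PM → Large Premises License not required.
Rule 2: floor area 9,100 square feet ≥ 7,800 square feet; provides personal fitness instruction → Trade Registration required.
Rule 3: floor area 9,100 square feet ≥ 8,600 square feet; closes 7:00 PM, at/before 9:00 PM → Municipal Permit not required.
Rule 4: does not offer overnight accommodation → Operating Registration not required.
Rule 5: provides personal fitness instruction → exempt from Standard Certificate.
Rule 6: floor area 9,100 square feet > 6,700 square feet; closes 7:00 PM, at/before 9:00 PM → Standard Certificate required.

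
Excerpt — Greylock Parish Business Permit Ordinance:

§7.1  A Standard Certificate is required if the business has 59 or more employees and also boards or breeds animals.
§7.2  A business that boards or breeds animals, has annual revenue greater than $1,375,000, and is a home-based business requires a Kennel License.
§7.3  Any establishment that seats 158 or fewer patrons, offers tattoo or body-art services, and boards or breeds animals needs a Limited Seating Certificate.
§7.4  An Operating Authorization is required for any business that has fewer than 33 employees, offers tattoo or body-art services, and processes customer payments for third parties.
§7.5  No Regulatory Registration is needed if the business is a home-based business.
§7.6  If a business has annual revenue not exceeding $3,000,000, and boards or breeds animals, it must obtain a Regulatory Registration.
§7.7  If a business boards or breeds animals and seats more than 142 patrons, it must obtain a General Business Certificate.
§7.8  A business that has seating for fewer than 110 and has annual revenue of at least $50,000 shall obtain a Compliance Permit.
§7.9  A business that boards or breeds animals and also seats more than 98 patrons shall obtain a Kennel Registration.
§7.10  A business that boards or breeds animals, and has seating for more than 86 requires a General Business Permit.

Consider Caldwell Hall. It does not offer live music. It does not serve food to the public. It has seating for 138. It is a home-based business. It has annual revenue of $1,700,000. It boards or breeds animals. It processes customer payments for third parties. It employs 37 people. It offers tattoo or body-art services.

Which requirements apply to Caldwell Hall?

General Business Permit, Kennel License, Kennel Registration, Limited Seating Certificate

§7.1 employees 37 < 59; boards or breeds animals → Standard Certificate not required.
§7.2 boards or breeds animals; revenue $1,700,000 > $1,375,000; is a home-based business → Kennel License required.
§7.3 seating 138 ≤ 158; offers tattoo or body-art services; boards or breeds animals → Limited Seating Certificate required.
§7.4 employees 37 ≥ 33; offers tattoo or body-art services; processes customer payments for third parties → Operating Authorization not required.
§7.5 is a home-based business → exempt from Regulatory Registration.
§7.6 revenue $1,700,000 ≤ $3,000,000; boards or breeds animals → Regulatory Registration required.
§7.7 boards or breeds animals; seating 138 ≤ 142 → General Business Certificate not required.
§7.8 seating 138 ≥ 110; revenue $1,700,000 ≥ $50,000 → Compliance Permit not required.
§7.9 boards or breeds animals; seating 138 > 98 → Kennel Registration required.
§7.10 boards or breeds animals; seating 138 > 86 → General Business Permit required.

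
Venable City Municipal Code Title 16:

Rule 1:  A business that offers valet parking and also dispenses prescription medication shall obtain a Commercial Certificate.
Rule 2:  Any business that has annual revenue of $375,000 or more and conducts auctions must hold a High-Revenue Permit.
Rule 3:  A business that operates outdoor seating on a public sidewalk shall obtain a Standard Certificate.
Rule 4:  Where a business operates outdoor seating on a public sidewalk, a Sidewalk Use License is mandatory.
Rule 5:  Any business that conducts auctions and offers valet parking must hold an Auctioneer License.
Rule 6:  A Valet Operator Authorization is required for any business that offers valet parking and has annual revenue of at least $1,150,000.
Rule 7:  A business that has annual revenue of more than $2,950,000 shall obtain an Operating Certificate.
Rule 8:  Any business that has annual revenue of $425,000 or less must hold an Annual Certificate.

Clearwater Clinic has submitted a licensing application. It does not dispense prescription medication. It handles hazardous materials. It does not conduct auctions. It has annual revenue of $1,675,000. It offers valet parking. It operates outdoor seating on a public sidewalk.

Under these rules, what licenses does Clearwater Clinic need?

Rule 1: offers valet parking; does not dispense prescription medication → Commercial Certificate not required.
Rule 2: revenue $1,675,000 ≥ $375,000; does not conduct auctions → High-Revenue Permit not required.
Rule 3: operates outdoor seating on a public sidewalk → Standard Certificate required.
Rule 4: operates outdoor seating on a public sidewalk → Sidewalk Use License required.
Rule 5: does not conduct auctions; offers valet parking → Auctioneer License not required.
Rule 6: offers valet parking; revenue $1,675,000 ≥ $1,150,000 → Valet Operator Authorization required.
Rule 7: revenue $1,675,000 ≤ $2,950,000 → Operating Certificate not required.
Rule 8: revenue $1,675,000 > $425,000 → Annual Certificate not required.

Sidewalk Use License, Standard Certificate, Valet Operator Authorization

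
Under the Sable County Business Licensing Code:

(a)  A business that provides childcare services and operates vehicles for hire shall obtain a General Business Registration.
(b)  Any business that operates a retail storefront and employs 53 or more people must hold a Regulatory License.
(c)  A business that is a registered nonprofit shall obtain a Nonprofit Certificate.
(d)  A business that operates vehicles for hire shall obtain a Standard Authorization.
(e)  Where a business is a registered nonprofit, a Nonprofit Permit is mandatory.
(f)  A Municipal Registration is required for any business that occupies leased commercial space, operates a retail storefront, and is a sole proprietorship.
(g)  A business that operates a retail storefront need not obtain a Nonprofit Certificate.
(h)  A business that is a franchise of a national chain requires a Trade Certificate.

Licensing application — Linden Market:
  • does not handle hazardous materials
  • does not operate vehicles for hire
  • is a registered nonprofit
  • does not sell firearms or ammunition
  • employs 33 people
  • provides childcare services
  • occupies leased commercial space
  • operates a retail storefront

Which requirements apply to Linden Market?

Nonprofit Permit

(a) provides childcare services; does not operate vehicles for hire → General Business Registration not required.
(b) operates a retail storefront; employees 33 < 53 → Regulatory License not required.
(c) is a registered nonprofit → Nonprofit Certificate required.
(d) does not operate vehicles for hire → Standard Authorization not required.
(e) is a registered nonprofit → Nonprofit Permit required.
(f) occupies leased commercial space; operates a retail storefront; is a registered nonprofit (not: is a sole proprietorship) → Municipal Registration not required.
(g) operates a retail storefront → exempt from Nonprofit Certificate.
(h) is a registered nonprofit (not: is a franchise of a national chain) → Trade Certificate not required.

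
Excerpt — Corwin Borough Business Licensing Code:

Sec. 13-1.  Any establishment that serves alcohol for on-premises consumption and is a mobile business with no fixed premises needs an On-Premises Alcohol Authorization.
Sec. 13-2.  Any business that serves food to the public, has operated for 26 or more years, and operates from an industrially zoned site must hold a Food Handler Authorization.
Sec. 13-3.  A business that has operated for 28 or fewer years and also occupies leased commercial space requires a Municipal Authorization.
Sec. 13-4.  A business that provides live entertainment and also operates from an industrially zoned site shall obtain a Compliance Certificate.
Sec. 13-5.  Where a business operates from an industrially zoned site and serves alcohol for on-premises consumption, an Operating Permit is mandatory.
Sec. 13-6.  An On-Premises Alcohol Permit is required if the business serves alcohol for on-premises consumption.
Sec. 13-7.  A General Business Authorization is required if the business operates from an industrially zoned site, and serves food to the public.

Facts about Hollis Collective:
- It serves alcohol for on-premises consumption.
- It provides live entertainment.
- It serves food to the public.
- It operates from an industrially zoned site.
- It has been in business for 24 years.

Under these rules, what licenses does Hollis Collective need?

Compliance Certificate, General Business Authorization, On-Premises Alcohol Permit, Operating Permit

Sec. 13-1. serves alcohol for on-premises consumption; operates from an industrially zoned site (not: is a mobile business with no fixed premises) → On-Premises Alcohol Authorization not required.
Sec. 13-2. serves food to the public; years in business 24 < 26; operates from an industrially zoned site → Food Handler Authorization not required.
Sec. 13-3. years in business 24 ≤ 28; operates from an industrially zoned site (not: occupies leased commercial space) → Municipal Authorization not required.
Sec. 13-4. provides live entertainment; operates from an industrially zoned site → Compliance Certificate required.
Sec. 13-5. operates from an industrially zoned site; serves alcohol for on-premises consumption → Operating Permit required.
Sec. 13-6. serves alcohol for on-premises consumption → On-Premises Alcohol Permit required.
Sec. 13-7. operates from an industrially zoned site; serves food to the public → General Business Authorization required.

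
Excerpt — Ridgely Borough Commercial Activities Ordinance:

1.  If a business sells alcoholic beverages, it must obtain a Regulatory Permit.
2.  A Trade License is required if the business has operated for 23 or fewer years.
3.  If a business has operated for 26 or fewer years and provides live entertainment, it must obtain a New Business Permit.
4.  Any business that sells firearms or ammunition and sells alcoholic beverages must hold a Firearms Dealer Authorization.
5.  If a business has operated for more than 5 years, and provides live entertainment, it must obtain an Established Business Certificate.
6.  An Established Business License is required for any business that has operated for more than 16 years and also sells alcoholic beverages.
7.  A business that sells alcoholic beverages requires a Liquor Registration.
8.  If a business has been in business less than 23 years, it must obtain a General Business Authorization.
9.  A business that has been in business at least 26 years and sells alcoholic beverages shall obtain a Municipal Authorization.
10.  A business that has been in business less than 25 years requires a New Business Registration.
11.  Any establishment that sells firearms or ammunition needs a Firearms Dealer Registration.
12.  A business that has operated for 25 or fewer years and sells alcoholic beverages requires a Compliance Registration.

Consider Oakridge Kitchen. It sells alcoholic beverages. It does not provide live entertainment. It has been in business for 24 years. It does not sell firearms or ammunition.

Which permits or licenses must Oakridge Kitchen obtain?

Compliance Registration, Established Business License, Liquor Registration, New Business Registration, Regulatory Permit

1. sells alcoholic beverages → Regulatory Permit required.
2. years in business 24 > 23 → Trade License not required.
3. years in business 24 ≤ 26; does not provide live entertainment → New Business Permit not required.
4. does not sell firearms or ammunition; sells alcoholic beverages → Firearms Dealer Authorization not required.
5. years in business 24 > 5; does not provide live entertainment → Established Business Certificate not required.
6. years in business 24 > 16; sells alcoholic beverages → Established Business License required.
7. sells alcoholic beverages → Liquor Registration required.
8. years in business 24 ≥ 23 → General Business Authorization not required.
9. years in business 24 < 26; sells alcoholic beverages → Municipal Authorization not required.
10. years in business 24 < 25 → New Business Registration required.
11. does not sell firearms or ammunition → Firearms Dealer Registration not required.
12. years in business 24 ≤ 25; sells alcoholic beverages → Compliance Registration required.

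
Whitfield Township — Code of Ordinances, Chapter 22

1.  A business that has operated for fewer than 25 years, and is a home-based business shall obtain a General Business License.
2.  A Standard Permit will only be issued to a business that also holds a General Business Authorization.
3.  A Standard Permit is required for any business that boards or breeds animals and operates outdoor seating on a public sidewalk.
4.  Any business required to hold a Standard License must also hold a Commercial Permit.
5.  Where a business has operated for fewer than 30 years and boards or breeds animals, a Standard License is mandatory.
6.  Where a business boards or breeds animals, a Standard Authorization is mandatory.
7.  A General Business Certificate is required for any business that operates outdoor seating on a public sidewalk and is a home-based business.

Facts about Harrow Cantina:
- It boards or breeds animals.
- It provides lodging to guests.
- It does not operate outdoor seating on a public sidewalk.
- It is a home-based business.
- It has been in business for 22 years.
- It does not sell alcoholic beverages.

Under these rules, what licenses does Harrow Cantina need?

Commercial Permit, General Business License, Standard Authorization, Standard License

1. years in business 22 < 25; is a home-based business → General Business License required.
2. Standard Permit is not required → no effect.
3. boards or breeds animals; does not operate outdoor seating on a public sidewalk → Standard Permit not required.
4. Standard License is required → Commercial Permit also required.
5. years in business 22 < 30; boards or breeds animals → Standard License required.
6. boards or breeds animals → Standard Authorization required.
7. does not operate outdoor seating on a public sidewalk; is a home-based business → General Business Certificate not required.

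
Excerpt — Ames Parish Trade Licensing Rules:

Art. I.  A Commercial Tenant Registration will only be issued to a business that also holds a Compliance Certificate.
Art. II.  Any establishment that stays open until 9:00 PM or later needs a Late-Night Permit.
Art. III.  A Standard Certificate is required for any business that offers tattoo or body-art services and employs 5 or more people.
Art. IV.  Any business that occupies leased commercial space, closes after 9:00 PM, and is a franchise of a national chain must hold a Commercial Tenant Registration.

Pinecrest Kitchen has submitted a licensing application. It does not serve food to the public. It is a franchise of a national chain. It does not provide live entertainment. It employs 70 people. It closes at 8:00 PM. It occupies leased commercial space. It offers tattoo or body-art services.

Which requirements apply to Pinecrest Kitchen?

Art. I. Commercial Tenant Registration is not required → no effect.
Art. II. closes 8:00 PM, at/before 9:00 PM → Late-Night Permit not required.
Art. III. offers tattoo or body-art services; employees 70 ≥ 5 → Standard Certificate required.
Art. IV. occupies leased commercial space; closes 8:00 PM, at/before 9:00 PM; is a franchise of a national chain → Commercial Tenant Registration not required.

Standard Certificate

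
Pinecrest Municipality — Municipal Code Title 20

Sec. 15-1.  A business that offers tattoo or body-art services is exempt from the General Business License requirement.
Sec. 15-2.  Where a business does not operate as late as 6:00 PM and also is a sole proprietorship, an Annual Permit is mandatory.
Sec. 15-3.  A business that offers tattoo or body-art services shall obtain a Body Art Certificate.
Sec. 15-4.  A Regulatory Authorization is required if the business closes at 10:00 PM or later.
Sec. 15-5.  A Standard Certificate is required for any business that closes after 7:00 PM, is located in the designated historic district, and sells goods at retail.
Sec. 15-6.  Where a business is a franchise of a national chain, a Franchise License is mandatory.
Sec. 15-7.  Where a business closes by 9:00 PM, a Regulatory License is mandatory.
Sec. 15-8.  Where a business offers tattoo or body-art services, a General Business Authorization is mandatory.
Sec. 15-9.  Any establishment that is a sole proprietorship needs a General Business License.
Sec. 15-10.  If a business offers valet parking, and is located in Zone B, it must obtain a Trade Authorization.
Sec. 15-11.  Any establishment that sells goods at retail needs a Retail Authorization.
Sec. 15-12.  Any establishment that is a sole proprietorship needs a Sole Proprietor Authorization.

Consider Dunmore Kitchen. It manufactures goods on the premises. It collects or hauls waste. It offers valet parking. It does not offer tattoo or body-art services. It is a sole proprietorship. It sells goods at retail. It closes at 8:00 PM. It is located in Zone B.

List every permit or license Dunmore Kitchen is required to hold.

Sec. 15-1. does not offer tattoo or body-art services → General Business License exemption does not apply.
Sec. 15-2. closes 8:00 PM, after 6:00 PM; is a sole proprietorship → Annual Permit not required.
Sec. 15-3. does not offer tattoo or body-art services → Body Art Certificate not required.
Sec. 15-4. closes 8:00 PM, at/before 10:00 PM → Regulatory Authorization not required.
Sec. 15-5. closes 8:00 PM, after 7:00 PM; is located in Zone B (not: is located in the designated historic district); sells goods at retail → Standard Certificate not required.
Sec. 15-6. is a sole proprietorship (not: is a franchise of a national chain) → Franchise License not required.
Sec. 15-7. closes 8:00 PM, at/before 9:00 PM → Regulatory License required.
Sec. 15-8. does not offer tattoo or body-art services → General Business Authorization not required.
Sec. 15-9. is a sole proprietorship → General Business License required.
Sec. 15-10. offers valet parking; is located in Zone B → Trade Authorization required.
Sec. 15-11. sells goods at retail → Retail Authorization required.
Sec. 15-12. is a sole proprietorship → Sole Proprietor Authorization required.

General Business License, Regulatory License, Retail Authorization, Sole Proprietor Authorization, Trade Authorization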